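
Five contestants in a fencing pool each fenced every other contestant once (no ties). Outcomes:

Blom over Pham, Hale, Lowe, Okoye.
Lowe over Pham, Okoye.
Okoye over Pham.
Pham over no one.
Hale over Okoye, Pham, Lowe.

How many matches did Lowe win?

2

Lowe's results: beat Okoye, Pham; lost to Blom, Hale.
That is 2 wins.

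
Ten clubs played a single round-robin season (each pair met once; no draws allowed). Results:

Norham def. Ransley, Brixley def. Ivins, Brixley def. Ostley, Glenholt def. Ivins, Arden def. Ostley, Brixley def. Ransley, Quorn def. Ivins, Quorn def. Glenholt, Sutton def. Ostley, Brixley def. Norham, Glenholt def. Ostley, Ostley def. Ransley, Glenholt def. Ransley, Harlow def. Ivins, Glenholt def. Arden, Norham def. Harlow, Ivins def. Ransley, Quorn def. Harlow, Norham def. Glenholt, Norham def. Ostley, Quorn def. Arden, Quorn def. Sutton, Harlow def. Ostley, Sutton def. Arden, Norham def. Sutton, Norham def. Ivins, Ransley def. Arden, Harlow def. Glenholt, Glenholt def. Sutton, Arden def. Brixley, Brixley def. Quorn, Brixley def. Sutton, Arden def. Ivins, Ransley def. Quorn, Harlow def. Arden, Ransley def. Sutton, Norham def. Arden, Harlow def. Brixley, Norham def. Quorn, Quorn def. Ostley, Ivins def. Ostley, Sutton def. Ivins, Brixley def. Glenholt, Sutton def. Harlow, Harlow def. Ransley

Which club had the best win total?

Win totals: Arden 3, Ostley 1, Quorn 6, Harlow 6, Norham 8, Sutton 4, Glenholt 5, Brixley 7, Ransley 3, Ivins 2.
Norham leads with 8 wins (next highest: 7).

Norham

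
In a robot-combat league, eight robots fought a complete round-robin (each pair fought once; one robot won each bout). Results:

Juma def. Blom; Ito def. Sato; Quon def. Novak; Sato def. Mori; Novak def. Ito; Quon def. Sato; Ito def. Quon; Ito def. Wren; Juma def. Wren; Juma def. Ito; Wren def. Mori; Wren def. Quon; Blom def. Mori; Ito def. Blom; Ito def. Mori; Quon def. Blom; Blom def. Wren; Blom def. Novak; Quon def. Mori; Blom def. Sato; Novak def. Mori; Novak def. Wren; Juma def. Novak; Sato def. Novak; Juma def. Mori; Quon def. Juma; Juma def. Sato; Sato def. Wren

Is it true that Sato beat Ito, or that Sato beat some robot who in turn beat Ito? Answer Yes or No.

Yes

Sato did not beat Ito directly.
Sato beat Novak, Wren, Mori. Of those, Novak beat Ito.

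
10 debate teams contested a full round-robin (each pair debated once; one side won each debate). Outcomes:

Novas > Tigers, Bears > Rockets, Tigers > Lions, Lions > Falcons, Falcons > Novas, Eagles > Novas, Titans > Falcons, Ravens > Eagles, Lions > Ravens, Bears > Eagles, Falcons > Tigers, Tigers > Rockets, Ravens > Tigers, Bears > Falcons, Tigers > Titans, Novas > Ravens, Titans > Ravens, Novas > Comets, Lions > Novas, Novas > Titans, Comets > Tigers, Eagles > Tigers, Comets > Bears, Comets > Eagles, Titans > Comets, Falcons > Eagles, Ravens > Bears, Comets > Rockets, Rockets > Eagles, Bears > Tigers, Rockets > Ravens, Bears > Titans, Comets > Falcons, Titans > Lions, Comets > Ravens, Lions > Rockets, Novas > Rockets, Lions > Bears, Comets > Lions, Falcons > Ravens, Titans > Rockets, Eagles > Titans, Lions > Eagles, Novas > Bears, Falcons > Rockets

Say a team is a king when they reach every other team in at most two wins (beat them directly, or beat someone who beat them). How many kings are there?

Novas reaches everyone (king).
Tigers reaches everyone (king).
Eagles reaches everyone (king).
Ravens cannot reach Comets in two steps.
Bears reaches everyone (king).
Comets reaches everyone (king).
Rockets cannot reach Comets, Falcons, Lions in two steps.
Falcons reaches everyone (king).
Titans reaches everyone (king).
Lions reaches everyone (king).
Kings: Novas, Tigers, Eagles, Bears, Comets, Falcons, Titans, Lions — 8.

8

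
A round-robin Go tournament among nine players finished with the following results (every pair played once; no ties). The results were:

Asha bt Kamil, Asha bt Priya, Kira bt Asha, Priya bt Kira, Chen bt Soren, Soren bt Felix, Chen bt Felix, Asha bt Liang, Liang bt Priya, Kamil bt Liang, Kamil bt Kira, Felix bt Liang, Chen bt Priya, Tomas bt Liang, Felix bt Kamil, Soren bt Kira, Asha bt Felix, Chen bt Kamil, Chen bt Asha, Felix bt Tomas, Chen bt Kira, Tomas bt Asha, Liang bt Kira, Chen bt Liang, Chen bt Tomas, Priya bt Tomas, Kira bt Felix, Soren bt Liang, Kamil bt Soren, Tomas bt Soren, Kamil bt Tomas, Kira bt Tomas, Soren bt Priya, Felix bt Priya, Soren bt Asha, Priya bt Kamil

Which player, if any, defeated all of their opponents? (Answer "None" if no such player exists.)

Chen has 8 wins out of 8 opponents — a perfect record.

Chen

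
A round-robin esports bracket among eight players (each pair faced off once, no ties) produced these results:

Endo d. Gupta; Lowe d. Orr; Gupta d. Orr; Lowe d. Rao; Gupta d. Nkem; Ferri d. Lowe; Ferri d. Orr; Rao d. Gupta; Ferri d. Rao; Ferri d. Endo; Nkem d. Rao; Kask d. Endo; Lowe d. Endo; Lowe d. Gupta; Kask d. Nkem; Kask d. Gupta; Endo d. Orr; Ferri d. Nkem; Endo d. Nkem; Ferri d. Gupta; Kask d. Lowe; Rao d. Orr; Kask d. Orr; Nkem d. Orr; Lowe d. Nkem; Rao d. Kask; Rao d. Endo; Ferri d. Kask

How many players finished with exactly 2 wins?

Win totals: Nkem 2, Lowe 5, Gupta 2, Endo 3, Orr 0, Ferri 7, Rao 4, Kask 5.
Exactly 2: Nkem, Gupta — 2 players.

2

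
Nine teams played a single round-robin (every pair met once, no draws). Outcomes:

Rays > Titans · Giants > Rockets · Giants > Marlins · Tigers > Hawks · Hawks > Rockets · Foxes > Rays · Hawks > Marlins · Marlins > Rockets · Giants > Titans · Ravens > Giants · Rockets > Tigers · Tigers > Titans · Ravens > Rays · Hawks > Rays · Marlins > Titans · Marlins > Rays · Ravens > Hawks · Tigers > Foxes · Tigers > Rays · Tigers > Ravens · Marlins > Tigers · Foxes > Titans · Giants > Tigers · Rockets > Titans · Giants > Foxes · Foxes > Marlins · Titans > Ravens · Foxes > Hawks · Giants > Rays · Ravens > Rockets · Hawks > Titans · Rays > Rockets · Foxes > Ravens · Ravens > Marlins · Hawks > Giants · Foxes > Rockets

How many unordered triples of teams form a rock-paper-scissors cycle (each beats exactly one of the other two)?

Win totals: Hawks 5, Marlins 4, Titans 1, Tigers 5, Giants 6, Rockets 2, Rays 2, Ravens 5, Foxes 6.
A team with w wins dominates both others in C(w,2) triples; summing gives 10 + 6 + 0 + 10 + 15 + 1 + 1 + 10 + 15 = 68 transitive triples.
Total triples C(9,3) = 84, so cyclic triples = 84 − 68 = 16.

16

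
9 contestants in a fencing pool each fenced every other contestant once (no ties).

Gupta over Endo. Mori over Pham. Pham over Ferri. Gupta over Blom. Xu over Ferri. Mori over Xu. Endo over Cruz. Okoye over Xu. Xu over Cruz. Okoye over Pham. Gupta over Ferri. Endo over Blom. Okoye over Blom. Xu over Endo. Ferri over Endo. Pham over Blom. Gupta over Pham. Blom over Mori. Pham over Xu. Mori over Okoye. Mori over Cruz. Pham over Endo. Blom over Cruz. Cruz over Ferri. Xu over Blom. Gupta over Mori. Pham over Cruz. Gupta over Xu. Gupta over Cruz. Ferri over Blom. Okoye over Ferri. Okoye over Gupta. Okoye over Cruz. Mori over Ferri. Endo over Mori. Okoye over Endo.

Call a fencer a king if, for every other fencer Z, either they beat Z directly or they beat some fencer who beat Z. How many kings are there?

Cruz cannot reach Gupta, Okoye, Mori, Xu, Pham in two steps.
Gupta reaches everyone (king).
Okoye reaches everyone (king).
Mori reaches everyone (king).
Xu cannot reach Gupta, Okoye, Pham in two steps.
Ferri cannot reach Gupta, Okoye, Xu, Pham in two steps.
Blom cannot reach Gupta, Endo in two steps.
Endo cannot reach Gupta in two steps.
Pham cannot reach Gupta, Okoye in two steps.
Kings: Gupta, Okoye, Mori — 3.

3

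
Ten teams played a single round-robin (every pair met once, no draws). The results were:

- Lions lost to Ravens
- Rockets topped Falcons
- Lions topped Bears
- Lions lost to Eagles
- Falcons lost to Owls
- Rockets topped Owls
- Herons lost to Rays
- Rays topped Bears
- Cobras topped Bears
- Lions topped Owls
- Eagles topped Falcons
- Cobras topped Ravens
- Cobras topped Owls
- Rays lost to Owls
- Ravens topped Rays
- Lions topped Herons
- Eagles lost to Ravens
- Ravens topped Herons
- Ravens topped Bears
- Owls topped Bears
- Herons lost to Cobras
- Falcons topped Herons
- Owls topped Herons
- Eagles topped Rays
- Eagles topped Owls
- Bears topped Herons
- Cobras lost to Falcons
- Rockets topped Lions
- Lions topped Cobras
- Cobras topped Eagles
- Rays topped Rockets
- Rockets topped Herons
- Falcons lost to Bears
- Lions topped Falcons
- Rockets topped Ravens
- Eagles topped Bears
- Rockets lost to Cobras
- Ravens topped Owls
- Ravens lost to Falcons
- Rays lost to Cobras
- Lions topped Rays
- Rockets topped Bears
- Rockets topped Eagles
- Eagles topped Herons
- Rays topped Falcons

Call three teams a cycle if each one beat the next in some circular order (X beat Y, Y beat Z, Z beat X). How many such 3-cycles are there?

17

Win totals: Owls 4, Bears 2, Herons 0, Lions 6, Rockets 7, Rays 4, Falcons 3, Eagles 6, Cobras 7, Ravens 6.
A team with w wins dominates both others in C(w,2) triples; summing gives 6 + 1 + 0 + 15 + 21 + 6 + 3 + 15 + 21 + 15 = 103 transitive triples.
Total triples C(10,3) = 120, so cyclic triples = 120 − 103 = 17.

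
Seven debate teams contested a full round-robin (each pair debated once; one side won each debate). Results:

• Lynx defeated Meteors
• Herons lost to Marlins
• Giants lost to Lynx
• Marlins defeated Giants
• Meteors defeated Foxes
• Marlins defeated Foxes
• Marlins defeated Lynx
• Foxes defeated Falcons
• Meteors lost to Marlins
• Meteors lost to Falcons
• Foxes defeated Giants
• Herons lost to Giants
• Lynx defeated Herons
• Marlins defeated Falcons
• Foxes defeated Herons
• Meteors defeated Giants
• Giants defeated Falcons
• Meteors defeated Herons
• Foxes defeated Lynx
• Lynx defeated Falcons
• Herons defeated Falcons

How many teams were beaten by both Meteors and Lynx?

Meteors beat: Giants, Foxes, Herons.
Lynx beat: Giants, Falcons, Meteors, Herons.
Both beat: Giants, Herons — 2.

2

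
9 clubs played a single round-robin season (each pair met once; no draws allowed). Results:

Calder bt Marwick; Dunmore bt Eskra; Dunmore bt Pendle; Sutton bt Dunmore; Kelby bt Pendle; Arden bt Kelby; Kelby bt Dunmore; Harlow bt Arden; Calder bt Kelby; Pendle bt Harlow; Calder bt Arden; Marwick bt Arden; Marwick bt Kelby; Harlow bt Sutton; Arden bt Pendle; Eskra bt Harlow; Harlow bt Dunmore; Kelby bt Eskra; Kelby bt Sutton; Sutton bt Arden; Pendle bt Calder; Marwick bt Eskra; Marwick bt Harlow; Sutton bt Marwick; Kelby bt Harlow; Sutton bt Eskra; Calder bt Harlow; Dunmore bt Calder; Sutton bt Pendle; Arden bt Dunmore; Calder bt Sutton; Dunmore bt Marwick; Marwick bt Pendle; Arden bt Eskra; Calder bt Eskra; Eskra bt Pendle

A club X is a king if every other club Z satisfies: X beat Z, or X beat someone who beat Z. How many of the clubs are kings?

Kelby reaches everyone (king).
Eskra cannot reach Kelby, Marwick in two steps.
Harlow reaches everyone (king).
Sutton reaches everyone (king).
Pendle reaches everyone (king).
Arden reaches everyone (king).
Calder reaches everyone (king).
Marwick reaches everyone (king).
Dunmore reaches everyone (king).
Kings: Kelby, Harlow, Sutton, Pendle, Arden, Calder, Marwick, Dunmore — 8.

8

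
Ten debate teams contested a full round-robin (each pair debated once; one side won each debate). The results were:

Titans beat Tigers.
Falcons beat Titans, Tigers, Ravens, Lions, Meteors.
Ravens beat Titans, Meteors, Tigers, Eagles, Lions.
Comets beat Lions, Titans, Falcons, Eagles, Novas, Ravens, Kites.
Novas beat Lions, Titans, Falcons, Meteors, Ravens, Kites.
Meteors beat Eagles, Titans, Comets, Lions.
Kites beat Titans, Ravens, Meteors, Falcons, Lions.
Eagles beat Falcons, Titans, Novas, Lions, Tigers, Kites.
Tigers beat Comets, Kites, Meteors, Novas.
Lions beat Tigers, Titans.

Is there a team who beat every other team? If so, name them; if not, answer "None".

None

Highest win total is Comets with 7 (out of 9 possible).
Comets lost to Tigers, Meteors, so no team went undefeated.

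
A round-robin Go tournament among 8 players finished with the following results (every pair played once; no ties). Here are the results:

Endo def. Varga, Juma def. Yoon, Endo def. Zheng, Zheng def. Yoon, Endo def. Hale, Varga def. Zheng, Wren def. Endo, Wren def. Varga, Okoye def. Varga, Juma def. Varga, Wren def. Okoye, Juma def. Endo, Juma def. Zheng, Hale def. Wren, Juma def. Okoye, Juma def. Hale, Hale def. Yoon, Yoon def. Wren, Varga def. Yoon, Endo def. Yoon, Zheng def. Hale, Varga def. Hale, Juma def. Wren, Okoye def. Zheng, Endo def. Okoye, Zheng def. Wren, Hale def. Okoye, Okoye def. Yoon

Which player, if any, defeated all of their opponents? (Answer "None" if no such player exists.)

Juma has 7 wins out of 7 opponents — a perfect record.

Juma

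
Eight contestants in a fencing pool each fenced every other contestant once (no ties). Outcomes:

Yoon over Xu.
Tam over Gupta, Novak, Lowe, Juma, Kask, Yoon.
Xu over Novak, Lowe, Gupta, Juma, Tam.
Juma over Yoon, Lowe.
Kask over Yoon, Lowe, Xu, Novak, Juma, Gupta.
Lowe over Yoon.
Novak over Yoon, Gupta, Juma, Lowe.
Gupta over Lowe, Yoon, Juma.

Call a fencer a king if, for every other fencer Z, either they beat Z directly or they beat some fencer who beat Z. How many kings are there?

Yoon cannot reach Kask in two steps.
Novak cannot reach Kask, Tam in two steps.
Gupta cannot reach Novak, Kask, Tam in two steps.
Kask reaches everyone (king).
Tam reaches everyone (king).
Xu reaches everyone (king).
Lowe cannot reach Novak, Gupta, Kask, Tam, Juma in two steps.
Juma cannot reach Novak, Gupta, Kask, Tam in two steps.
Kings: Kask, Tam, Xu — 3.

3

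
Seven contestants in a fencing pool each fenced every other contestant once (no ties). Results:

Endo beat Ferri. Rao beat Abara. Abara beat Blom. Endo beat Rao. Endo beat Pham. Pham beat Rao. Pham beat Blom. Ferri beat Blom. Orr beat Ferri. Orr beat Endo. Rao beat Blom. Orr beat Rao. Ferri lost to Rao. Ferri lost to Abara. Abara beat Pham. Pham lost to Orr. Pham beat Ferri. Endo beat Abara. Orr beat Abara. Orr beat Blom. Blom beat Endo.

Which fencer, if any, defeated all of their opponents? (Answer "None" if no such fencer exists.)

Orr has 6 wins out of 6 opponents — a perfect record.

Orr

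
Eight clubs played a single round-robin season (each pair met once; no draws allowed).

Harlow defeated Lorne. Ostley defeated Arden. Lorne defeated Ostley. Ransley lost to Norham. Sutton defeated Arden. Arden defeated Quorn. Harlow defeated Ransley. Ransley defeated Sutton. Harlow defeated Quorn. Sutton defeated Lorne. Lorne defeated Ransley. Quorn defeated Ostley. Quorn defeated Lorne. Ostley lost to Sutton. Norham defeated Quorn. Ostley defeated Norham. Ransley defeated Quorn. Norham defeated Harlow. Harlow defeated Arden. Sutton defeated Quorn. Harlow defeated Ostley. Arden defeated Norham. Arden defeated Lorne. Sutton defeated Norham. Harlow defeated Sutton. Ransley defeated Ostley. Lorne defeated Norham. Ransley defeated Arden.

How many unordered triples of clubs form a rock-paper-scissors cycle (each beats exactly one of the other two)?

14

Win totals: Ostley 2, Sutton 5, Lorne 3, Harlow 6, Arden 3, Norham 3, Ransley 4, Quorn 2.
A club with w wins dominates both others in C(w,2) triples; summing gives 1 + 10 + 3 + 15 + 3 + 3 + 6 + 1 = 42 transitive triples.
Total triples C(8,3) = 56, so cyclic triples = 56 − 42 = 14.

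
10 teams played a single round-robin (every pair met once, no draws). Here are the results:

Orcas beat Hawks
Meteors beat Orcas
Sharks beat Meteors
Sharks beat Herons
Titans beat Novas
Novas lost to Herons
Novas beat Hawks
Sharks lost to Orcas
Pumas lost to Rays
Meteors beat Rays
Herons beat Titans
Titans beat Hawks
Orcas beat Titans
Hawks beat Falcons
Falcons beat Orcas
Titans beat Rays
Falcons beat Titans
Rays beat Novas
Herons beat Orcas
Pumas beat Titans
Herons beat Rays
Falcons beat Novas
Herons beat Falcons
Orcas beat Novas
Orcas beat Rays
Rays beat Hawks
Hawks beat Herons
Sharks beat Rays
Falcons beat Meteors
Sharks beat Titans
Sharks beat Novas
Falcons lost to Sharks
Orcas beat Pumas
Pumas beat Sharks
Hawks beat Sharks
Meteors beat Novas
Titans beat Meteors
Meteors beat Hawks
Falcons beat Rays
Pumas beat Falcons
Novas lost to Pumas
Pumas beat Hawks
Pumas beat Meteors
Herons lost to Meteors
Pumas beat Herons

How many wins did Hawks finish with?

3

Hawks' results: beat Herons, Falcons, Sharks; lost to Rays, Pumas, Titans, Novas, Meteors, Orcas.
That is 3 wins.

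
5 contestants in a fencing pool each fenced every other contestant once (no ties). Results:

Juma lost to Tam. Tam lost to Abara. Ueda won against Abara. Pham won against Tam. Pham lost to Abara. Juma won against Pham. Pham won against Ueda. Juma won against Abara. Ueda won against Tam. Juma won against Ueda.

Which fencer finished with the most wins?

Juma

Win totals: Tam 1, Abara 2, Ueda 2, Juma 3, Pham 2.
Juma leads with 3 wins (next highest: 2).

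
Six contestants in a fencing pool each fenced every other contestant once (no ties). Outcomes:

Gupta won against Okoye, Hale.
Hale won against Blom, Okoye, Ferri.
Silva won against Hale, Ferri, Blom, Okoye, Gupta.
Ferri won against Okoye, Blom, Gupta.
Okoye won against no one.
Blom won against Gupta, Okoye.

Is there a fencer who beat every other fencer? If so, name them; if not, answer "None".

Silva has 5 wins out of 5 opponents — a perfect record.

Silva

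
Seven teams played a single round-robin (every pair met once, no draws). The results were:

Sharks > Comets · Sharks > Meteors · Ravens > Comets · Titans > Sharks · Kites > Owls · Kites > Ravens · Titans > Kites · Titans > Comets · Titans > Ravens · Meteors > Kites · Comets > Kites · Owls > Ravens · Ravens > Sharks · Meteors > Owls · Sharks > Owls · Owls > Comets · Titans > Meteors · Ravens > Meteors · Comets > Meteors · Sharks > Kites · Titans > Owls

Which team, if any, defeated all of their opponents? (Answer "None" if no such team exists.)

Titans

Titans has 6 wins out of 6 opponents — a perfect record.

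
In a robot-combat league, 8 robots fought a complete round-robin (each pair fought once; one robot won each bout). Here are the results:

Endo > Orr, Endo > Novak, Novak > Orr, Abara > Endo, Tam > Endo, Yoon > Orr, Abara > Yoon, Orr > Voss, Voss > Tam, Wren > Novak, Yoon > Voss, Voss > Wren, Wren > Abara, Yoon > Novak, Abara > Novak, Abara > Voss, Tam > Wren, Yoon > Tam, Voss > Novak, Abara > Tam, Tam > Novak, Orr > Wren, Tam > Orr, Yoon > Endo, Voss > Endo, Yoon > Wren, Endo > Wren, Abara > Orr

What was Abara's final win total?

6

Abara's results: beat Endo, Tam, Orr, Novak, Yoon, Voss; lost to Wren.
That is 6 wins.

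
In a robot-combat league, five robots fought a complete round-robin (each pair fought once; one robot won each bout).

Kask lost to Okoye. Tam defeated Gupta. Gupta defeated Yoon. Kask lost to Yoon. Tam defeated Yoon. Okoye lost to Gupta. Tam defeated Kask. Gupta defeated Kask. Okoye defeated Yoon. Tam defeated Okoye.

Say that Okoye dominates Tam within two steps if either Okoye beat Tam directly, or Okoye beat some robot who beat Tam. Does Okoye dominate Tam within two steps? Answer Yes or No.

Okoye did not beat Tam directly.
Okoye beat Yoon, Kask, but each of them lost to Tam. No two-step path.

No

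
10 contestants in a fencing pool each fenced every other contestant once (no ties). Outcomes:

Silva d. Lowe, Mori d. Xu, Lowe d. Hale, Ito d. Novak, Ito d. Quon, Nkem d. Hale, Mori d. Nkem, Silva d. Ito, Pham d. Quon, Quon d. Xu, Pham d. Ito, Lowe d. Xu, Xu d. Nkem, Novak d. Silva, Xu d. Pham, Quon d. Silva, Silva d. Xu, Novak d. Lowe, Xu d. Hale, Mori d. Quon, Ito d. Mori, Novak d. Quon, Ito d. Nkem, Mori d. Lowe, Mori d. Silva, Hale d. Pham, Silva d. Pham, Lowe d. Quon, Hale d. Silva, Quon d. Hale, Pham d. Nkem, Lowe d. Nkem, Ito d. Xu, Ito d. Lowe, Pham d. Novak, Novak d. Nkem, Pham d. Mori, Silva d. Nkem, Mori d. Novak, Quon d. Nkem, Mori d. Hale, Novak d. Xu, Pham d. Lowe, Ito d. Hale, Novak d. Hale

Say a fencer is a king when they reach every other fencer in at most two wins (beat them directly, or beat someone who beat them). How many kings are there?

Lowe cannot reach Novak, Ito, Mori in two steps.
Novak cannot reach Mori in two steps.
Ito reaches everyone (king).
Xu reaches everyone (king).
Quon cannot reach Novak, Mori in two steps.
Mori reaches everyone (king).
Silva reaches everyone (king).
Pham reaches everyone (king).
Nkem cannot reach Lowe, Novak, Ito, Xu, Quon, Mori in two steps.
Hale reaches everyone (king).
Kings: Ito, Xu, Mori, Silva, Pham, Hale — 6.

6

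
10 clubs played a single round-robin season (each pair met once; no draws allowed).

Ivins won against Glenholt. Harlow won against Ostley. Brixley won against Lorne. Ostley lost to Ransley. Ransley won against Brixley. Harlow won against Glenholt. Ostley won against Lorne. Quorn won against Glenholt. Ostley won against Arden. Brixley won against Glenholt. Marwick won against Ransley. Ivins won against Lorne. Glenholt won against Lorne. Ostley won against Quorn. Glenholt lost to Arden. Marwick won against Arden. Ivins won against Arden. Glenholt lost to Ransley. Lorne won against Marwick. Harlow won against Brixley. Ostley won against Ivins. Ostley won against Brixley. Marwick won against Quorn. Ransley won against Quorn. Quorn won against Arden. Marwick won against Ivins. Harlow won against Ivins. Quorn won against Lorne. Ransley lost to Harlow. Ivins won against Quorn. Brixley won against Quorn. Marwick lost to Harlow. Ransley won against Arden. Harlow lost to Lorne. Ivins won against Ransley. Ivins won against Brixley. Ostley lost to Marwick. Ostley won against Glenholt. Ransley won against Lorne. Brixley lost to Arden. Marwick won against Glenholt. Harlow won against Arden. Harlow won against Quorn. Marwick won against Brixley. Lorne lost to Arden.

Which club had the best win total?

Harlow

Win totals: Arden 3, Glenholt 1, Lorne 2, Ransley 6, Ivins 6, Brixley 3, Marwick 7, Harlow 8, Quorn 3, Ostley 6.
Harlow leads with 8 wins (next highest: 7).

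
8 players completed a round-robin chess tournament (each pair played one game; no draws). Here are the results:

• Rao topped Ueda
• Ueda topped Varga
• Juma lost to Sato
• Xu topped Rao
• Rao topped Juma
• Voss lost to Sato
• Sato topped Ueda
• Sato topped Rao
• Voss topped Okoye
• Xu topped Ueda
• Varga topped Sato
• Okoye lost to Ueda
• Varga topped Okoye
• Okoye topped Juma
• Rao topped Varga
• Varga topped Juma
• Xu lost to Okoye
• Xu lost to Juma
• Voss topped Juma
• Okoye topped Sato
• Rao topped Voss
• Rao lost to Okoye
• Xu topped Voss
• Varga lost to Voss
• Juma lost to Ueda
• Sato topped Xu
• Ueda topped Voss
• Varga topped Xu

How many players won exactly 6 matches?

0

Win totals: Voss 3, Varga 4, Juma 1, Xu 3, Ueda 4, Okoye 4, Sato 5, Rao 4.
No player has exactly 6 wins.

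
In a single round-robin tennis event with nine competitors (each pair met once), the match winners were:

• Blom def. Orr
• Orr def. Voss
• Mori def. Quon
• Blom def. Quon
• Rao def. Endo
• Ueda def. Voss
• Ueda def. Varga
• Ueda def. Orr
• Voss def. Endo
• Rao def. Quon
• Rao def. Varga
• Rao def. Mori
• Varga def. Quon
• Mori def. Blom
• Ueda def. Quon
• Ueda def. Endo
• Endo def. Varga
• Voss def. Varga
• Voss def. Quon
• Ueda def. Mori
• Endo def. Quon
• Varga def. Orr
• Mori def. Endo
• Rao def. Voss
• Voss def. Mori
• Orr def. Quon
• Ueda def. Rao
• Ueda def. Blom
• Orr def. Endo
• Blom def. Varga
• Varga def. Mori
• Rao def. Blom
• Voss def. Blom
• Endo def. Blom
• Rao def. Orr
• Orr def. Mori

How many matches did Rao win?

Rao's results: beat Varga, Voss, Endo, Blom, Quon, Mori, Orr; lost to Ueda.
That is 7 wins.

7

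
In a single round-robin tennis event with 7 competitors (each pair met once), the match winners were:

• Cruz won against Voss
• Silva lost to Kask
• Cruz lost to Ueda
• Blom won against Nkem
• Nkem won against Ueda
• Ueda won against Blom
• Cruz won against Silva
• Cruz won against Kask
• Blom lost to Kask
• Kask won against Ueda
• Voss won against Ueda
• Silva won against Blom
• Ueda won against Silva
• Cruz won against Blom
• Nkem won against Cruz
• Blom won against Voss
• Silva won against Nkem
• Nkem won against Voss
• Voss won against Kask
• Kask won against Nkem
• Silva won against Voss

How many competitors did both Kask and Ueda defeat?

2

Kask beat: Blom, Nkem, Silva, Ueda.
Ueda beat: Cruz, Blom, Silva.
Both beat: Blom, Silva — 2.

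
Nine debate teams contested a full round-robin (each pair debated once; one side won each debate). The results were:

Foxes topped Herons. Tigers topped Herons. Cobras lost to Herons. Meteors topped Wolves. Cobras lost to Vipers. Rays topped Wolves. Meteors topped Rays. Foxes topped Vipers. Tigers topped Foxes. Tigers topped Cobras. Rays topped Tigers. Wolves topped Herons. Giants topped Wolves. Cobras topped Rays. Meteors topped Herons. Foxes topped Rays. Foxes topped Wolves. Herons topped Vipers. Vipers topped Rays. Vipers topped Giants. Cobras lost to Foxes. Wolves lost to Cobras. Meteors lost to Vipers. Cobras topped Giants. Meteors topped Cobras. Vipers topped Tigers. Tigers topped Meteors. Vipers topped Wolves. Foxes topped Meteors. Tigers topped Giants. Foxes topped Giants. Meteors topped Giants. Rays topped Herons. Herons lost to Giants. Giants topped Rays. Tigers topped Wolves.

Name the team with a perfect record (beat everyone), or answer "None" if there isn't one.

None

Highest win total is Foxes with 7 (out of 8 possible).
Foxes lost to Tigers, so no team went undefeated.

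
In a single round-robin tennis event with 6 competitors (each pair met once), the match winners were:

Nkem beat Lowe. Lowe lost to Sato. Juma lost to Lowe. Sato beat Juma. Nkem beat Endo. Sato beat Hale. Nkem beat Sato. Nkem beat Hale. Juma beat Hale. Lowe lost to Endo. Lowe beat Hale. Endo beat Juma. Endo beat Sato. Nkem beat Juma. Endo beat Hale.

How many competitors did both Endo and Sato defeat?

Endo beat: Lowe, Juma, Sato, Hale.
Sato beat: Lowe, Juma, Hale.
Both beat: Lowe, Juma, Hale — 3.

3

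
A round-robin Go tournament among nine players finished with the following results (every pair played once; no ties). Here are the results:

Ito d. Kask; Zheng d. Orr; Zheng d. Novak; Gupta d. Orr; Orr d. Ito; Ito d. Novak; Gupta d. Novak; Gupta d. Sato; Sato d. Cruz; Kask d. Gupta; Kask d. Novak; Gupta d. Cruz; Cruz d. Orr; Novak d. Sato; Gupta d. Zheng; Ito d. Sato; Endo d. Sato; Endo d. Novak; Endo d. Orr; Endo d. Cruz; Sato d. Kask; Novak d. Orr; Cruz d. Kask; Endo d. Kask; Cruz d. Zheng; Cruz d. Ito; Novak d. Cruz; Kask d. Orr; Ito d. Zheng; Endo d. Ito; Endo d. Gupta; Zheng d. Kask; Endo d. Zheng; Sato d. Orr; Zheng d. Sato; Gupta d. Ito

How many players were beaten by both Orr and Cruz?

1

Orr beat: Ito.
Cruz beat: Ito, Kask, Zheng, Orr.
Both beat: Ito — 1.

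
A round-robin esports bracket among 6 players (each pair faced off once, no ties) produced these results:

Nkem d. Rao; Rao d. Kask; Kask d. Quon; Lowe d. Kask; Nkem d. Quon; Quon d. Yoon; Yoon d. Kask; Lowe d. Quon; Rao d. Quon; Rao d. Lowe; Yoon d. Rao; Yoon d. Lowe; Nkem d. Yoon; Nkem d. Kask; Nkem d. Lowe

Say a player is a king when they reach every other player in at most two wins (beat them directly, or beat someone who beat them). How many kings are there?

Lowe cannot reach Rao, Nkem in two steps.
Rao cannot reach Nkem in two steps.
Kask cannot reach Lowe, Rao, Nkem in two steps.
Nkem reaches everyone (king).
Quon cannot reach Nkem in two steps.
Yoon cannot reach Nkem in two steps.
Kings: Nkem — 1.

1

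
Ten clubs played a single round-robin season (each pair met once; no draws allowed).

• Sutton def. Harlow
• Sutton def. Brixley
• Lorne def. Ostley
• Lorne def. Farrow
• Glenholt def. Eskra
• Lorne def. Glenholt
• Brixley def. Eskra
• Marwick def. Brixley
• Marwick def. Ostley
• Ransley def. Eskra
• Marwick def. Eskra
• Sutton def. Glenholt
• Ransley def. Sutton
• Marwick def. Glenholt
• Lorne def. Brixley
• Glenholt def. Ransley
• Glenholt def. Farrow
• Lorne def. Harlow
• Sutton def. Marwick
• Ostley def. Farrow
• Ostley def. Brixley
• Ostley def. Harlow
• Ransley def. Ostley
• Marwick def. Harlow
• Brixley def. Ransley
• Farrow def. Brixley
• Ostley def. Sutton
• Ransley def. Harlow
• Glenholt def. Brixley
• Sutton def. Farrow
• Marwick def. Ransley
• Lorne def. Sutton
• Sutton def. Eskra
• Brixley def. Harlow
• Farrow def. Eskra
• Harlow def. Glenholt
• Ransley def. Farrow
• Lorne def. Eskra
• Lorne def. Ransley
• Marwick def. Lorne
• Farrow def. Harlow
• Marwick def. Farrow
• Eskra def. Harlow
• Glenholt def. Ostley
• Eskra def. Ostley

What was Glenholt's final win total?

5

Glenholt's results: beat Ostley, Eskra, Brixley, Farrow, Ransley; lost to Lorne, Sutton, Marwick, Harlow.
That is 5 wins.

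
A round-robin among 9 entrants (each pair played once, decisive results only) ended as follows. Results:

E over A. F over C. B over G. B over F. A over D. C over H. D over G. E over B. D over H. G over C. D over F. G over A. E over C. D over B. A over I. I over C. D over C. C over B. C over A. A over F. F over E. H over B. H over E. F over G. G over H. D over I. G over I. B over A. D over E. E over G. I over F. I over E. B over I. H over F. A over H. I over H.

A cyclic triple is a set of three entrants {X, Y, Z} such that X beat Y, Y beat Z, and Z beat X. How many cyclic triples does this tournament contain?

Win totals: A 4, B 4, C 3, D 7, E 4, F 3, G 4, H 3, I 4.
An entrant with w wins dominates both others in C(w,2) triples; summing gives 6 + 6 + 3 + 21 + 6 + 3 + 6 + 3 + 6 = 60 transitive triples.
Total triples C(9,3) = 84, so cyclic triples = 84 − 60 = 24.

24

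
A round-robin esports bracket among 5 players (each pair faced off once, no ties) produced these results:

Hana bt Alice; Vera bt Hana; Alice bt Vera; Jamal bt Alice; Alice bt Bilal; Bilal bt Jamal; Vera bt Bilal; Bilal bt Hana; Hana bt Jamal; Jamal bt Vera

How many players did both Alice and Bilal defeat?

0

Alice beat: Vera, Bilal.
Bilal beat: Hana, Jamal.
No one was beaten by both.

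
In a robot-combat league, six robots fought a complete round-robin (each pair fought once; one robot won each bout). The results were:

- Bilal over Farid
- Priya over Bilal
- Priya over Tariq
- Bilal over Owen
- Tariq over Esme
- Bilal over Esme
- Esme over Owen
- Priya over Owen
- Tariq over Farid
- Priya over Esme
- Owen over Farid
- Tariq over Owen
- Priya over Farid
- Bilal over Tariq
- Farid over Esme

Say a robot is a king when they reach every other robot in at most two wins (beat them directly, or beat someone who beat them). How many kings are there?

Owen cannot reach Priya, Bilal, Tariq in two steps.
Priya reaches everyone (king).
Bilal cannot reach Priya in two steps.
Farid cannot reach Priya, Bilal, Tariq in two steps.
Tariq cannot reach Priya, Bilal in two steps.
Esme cannot reach Priya, Bilal, Tariq in two steps.
Kings: Priya — 1.

1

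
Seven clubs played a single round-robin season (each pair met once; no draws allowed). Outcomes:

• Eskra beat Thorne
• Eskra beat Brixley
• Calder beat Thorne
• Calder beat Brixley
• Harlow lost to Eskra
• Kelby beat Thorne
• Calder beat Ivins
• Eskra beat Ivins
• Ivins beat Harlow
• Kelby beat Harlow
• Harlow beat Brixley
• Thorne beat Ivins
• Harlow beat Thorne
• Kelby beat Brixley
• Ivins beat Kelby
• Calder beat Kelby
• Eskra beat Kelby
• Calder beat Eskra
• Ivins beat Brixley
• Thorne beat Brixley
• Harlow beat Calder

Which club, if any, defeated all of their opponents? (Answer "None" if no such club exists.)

None

Highest win total is Eskra with 5 (out of 6 possible).
Eskra lost to Calder, so no club went undefeated.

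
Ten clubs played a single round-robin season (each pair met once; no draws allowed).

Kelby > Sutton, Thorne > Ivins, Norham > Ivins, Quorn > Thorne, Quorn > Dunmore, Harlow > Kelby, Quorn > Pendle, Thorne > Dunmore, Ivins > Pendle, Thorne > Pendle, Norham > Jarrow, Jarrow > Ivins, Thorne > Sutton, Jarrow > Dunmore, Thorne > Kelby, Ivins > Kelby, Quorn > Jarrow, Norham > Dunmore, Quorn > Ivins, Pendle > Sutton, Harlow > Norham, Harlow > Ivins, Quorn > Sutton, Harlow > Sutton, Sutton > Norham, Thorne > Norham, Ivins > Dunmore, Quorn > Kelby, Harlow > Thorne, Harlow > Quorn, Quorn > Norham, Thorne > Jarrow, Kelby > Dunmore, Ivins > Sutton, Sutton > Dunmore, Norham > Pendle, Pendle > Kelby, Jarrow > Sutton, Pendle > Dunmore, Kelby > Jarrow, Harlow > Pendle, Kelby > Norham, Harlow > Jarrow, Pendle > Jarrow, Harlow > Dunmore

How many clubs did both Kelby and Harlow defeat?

4

Kelby beat: Dunmore, Jarrow, Norham, Sutton.
Harlow beat: Dunmore, Thorne, Ivins, Jarrow, Norham, Pendle, Sutton, Kelby, Quorn.
Both beat: Dunmore, Jarrow, Norham, Sutton — 4.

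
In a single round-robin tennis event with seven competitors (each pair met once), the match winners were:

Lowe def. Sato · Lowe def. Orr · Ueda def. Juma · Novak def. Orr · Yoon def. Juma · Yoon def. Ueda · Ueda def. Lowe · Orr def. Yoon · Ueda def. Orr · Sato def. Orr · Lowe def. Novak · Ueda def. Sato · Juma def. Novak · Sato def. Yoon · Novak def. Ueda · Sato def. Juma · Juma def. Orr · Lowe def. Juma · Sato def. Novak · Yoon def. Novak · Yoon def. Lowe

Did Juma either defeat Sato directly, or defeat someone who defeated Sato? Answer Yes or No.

No

Juma did not beat Sato directly.
Juma beat Orr, Novak, but each of them lost to Sato. No two-step path.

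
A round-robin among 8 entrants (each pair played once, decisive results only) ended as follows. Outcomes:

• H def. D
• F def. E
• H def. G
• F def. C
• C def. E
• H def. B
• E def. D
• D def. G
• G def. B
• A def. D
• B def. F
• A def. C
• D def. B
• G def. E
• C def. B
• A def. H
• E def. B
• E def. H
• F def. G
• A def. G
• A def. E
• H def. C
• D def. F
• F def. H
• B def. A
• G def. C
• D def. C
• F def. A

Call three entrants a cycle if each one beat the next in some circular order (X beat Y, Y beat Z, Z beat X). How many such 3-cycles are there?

16

Win totals: A 5, B 2, C 2, D 4, E 3, F 5, G 3, H 4.
An entrant with w wins dominates both others in C(w,2) triples; summing gives 10 + 1 + 1 + 6 + 3 + 10 + 3 + 6 = 40 transitive triples.
Total triples C(8,3) = 56, so cyclic triples = 56 − 40 = 16.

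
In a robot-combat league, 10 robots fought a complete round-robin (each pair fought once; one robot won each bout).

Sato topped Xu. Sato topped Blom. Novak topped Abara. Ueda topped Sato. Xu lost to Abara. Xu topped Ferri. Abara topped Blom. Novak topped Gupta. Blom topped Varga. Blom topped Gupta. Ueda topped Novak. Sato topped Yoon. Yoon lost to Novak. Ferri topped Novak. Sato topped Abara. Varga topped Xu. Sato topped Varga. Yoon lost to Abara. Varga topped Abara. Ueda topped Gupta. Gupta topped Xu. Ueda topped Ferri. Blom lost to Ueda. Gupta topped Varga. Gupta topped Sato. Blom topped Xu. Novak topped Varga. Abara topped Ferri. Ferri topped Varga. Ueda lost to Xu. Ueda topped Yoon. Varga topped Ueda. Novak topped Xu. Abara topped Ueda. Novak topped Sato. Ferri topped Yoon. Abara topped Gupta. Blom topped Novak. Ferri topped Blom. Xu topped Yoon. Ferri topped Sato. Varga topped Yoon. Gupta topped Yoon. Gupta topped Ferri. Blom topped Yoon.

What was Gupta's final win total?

5

Gupta's results: beat Ferri, Varga, Sato, Xu, Yoon; lost to Novak, Ueda, Abara, Blom.
That is 5 wins.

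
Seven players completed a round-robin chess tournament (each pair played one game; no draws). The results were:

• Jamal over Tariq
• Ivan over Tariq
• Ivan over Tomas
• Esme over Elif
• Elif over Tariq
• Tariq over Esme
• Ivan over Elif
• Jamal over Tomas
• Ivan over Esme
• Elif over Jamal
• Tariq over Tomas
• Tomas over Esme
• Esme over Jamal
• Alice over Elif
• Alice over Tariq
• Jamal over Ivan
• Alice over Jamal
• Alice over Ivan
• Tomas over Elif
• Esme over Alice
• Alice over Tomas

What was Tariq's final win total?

2

Tariq's results: beat Tomas, Esme; lost to Ivan, Alice, Elif, Jamal.
That is 2 wins.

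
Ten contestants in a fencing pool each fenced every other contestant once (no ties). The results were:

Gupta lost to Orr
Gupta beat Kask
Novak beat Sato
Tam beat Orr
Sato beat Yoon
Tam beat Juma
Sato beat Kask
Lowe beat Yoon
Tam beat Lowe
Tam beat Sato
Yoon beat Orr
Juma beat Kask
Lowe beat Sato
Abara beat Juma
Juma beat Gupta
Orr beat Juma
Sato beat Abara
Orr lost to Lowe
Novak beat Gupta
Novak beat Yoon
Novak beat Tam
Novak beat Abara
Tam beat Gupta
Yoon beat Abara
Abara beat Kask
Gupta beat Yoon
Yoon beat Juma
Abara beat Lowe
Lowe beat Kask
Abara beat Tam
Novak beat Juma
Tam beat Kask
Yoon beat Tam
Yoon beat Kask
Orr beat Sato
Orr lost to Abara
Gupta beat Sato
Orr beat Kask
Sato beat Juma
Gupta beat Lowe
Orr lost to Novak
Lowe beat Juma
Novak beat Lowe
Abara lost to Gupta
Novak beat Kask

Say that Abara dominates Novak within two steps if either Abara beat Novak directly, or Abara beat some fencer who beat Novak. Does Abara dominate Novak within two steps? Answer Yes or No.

Abara did not beat Novak directly.
Abara beat Orr, Kask, Tam, Juma, Lowe, but each of them lost to Novak. No two-step path.

No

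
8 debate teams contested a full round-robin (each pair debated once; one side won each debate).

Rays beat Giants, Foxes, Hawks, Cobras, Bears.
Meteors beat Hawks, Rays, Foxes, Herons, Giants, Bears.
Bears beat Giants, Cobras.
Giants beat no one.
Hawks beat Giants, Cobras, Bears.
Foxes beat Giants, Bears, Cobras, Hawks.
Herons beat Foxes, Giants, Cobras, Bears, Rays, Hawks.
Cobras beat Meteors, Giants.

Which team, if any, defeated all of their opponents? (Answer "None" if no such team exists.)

Highest win total is Meteors with 6 (out of 7 possible).
Meteors lost to Cobras, so no team went undefeated.

None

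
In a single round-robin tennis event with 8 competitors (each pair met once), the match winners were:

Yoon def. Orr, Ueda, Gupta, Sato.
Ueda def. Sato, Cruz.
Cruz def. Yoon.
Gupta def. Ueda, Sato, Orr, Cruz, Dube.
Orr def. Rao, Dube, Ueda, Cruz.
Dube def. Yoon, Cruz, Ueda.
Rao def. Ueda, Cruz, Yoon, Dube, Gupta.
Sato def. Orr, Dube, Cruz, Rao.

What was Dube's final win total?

Dube's results: beat Ueda, Yoon, Cruz; lost to Sato, Rao, Gupta, Orr.
That is 3 wins.

3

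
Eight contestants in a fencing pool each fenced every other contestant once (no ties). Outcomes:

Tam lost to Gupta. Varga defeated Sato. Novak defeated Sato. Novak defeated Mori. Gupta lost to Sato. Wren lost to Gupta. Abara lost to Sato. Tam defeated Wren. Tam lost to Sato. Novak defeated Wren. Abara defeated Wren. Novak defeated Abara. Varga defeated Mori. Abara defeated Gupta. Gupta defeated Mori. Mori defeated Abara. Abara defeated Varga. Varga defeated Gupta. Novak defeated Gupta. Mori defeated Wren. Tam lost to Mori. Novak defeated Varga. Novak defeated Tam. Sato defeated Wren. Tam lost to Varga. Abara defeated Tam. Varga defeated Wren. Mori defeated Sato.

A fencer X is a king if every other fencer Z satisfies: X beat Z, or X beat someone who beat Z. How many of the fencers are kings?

1

Novak reaches everyone (king).
Wren cannot reach Novak, Gupta, Abara, Tam, Sato, Mori, Varga in two steps.
Gupta cannot reach Novak, Varga in two steps.
Abara cannot reach Novak in two steps.
Tam cannot reach Novak, Gupta, Abara, Sato, Mori, Varga in two steps.
Sato cannot reach Novak in two steps.
Mori cannot reach Novak in two steps.
Varga cannot reach Novak in two steps.
Kings: Novak — 1.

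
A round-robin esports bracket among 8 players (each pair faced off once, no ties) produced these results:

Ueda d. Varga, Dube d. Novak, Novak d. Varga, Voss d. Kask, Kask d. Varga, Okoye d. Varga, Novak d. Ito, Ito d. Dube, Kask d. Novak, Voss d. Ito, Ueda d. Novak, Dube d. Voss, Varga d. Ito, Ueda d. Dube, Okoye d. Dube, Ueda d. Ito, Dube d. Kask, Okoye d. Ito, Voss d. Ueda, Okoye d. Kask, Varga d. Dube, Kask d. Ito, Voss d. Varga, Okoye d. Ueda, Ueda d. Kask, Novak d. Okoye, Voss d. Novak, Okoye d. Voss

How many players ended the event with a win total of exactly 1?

1

Win totals: Varga 2, Ueda 5, Dube 3, Okoye 6, Ito 1, Novak 3, Kask 3, Voss 5.
Exactly 1: Ito — 1 player.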